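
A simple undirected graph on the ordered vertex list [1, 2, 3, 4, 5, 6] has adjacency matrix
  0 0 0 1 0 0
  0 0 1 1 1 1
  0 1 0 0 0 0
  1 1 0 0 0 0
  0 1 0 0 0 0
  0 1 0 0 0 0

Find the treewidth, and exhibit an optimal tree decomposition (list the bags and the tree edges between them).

Every bag has size at most 2, so the width is 2 − 1 = 1 and tw(G) ≤ 1. Since G has at least one edge (e.g. 4–2), it is not an edgeless graph, so tw(G) ≥ 1. Combining the bounds, tw(G) = 1.

Treewidth 1.
One such decomposition:
Bags: B1 = {2, 4}  B2 = {2, 3}  B3 = {2, 6}  B4 = {2, 5}  B5 = {1, 4}
Tree: B1–B2, B1–B3, B2–B4, B1–B5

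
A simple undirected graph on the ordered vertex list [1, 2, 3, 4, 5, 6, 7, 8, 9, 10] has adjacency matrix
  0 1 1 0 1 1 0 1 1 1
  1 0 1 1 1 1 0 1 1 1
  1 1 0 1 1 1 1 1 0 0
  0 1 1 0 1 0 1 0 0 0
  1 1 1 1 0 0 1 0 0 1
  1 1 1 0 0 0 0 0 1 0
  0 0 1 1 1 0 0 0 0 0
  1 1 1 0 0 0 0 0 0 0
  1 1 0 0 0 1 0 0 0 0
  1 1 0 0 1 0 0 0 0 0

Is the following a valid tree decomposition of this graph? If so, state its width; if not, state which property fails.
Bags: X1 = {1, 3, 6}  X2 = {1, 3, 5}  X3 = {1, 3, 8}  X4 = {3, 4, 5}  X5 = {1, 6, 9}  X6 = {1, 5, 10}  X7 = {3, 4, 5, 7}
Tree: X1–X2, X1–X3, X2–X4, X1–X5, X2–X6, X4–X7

No — vertex 2 appears in no bag.

A tree decomposition must satisfy three properties: every vertex lies in some bag; for every edge, both endpoints lie together in some bag; and for every vertex, the bags containing it form a connected subtree. Here vertex 2 appears in no bag, so the decomposition is invalid.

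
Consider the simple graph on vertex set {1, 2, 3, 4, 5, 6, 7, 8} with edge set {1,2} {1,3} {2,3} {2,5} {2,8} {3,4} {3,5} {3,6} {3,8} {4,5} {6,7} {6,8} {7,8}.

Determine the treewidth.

2

A width-2 tree decomposition is:
Bags: B1 = {2, 3, 5}  B2 = {1, 2, 3}  B3 = {2, 3, 8}  B4 = {3, 6, 8}  B5 = {6, 7, 8}  B6 = {3, 4, 5}
Tree: B1–B2, B1–B3, B3–B4, B4–B5, B1–B6
Each bag holds 3 vertices, so the decomposition has width 2, which upper-bounds the treewidth. On the other hand G contains the 3-clique {2, 3, 8}. A clique must lie in a single bag of any decomposition, so no decomposition can have width below 2. Combining the bounds, tw(G) = 2.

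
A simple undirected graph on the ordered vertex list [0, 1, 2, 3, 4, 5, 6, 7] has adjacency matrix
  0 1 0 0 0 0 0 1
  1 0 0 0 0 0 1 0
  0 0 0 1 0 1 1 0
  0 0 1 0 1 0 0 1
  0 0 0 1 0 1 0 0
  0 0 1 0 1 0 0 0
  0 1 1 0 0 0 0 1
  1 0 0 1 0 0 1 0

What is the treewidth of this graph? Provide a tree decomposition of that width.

Each bag holds 3 vertices, so the decomposition has width 2, which upper-bounds the treewidth. The edges 4–5–2–3–4 form a cycle, so G is not a tree and its treewidth is at least 2. Combining the bounds, tw(G) = 2.

Treewidth 2.
One such decomposition:
Bags: B1 = {3, 4, 5}  B2 = {2, 3, 5}  B3 = {2, 3, 7}  B4 = {2, 6, 7}  B5 = {0, 6, 7}  B6 = {0, 1, 6}
Tree: B1–B2, B2–B3, B3–B4, B4–B5, B5–B6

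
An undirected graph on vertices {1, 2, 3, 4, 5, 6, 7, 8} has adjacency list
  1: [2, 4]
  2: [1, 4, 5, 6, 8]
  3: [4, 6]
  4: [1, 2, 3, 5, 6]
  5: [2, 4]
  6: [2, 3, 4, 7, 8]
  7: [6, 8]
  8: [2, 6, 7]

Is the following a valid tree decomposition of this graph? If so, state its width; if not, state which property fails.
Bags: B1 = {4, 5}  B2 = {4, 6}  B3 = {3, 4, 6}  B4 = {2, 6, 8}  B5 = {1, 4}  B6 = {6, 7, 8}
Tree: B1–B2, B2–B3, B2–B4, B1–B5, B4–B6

No — edge (2,5) lies in no bag.

A tree decomposition must satisfy three properties: every vertex lies in some bag; for every edge, both endpoints lie together in some bag; and for every vertex, the bags containing it form a connected subtree. Here edge (2,5) lies in no bag, so the decomposition is invalid.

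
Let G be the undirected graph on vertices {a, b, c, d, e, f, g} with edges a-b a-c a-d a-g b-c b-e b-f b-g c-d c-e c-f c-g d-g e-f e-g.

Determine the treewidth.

A width-3 tree decomposition is:
Bags: B1 = {a, b, c, g}  B2 = {a, c, d, g}  B3 = {b, c, e, g}  B4 = {b, c, e, f}
Tree: B1–B2, B1–B3, B3–B4
The largest bag has 4 vertices, giving width 3; this decomposition certifies tw(G) ≤ 3. Conversely, {b, c, e, g} is a clique of size 4, and the vertices of any clique must share a bag in every tree decomposition; so some bag has ≥ 4 vertices and tw(G) ≥ 3. Hence tw(G) = 3 exactly.

3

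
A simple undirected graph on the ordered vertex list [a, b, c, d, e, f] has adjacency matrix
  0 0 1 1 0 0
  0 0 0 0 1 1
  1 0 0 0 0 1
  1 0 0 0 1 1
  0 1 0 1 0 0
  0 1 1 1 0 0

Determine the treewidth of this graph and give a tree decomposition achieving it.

Each bag holds 3 vertices, so the decomposition has width 2, which upper-bounds the treewidth. Since e–b–f–d–e is a cycle in G, G is not acyclic. Forests are exactly the graphs of treewidth ≤ 1, so tw(G) ≥ 2. Therefore the treewidth is 2.

Treewidth 2.
One such decomposition:
Bags: B1 = {b, d, e}  B2 = {b, d, f}  B3 = {a, d, f}  B4 = {a, c, f}
Tree: B1–B2, B2–B3, B3–B4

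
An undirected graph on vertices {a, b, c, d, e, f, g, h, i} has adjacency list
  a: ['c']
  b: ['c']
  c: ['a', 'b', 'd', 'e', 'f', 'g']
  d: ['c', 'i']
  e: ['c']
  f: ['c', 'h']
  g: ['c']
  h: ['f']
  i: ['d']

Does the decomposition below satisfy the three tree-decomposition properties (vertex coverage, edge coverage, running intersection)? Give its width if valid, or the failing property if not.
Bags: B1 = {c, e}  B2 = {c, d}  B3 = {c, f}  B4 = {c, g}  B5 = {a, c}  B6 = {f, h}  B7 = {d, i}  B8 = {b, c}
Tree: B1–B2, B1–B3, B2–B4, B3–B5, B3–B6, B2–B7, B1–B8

Yes; width 1.

Every vertex of G appears in some bag (union = {a, b, c, d, e, f, g, h, i}); every edge is covered by a bag; and for each vertex v the set of bags containing v is connected in the bag tree. The decomposition is therefore valid. The largest bag has 2 vertices, so the width is 1.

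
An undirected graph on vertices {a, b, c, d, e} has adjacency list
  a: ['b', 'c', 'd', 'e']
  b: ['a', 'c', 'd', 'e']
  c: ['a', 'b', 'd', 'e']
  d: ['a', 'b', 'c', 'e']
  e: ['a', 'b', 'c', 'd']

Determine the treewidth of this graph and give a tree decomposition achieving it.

A single bag containing all 5 vertices is trivially a valid decomposition of width 4. On the other hand G contains the 5-clique {a, b, c, d, e}. A clique must lie in a single bag of any decomposition, so no decomposition can have width below 4. Hence tw(G) = 4 exactly.

Treewidth 4.
One such decomposition:
Bags: B1 = {a, b, c, d, e}
Tree: (single bag)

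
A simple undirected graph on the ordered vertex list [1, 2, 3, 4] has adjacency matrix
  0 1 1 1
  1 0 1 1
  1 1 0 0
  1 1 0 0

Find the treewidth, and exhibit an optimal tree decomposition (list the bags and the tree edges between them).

Treewidth 2.
One optimal decomposition is:
Bags: B1 = {1, 2, 3}  B2 = {1, 2, 4}
Tree: B1–B2

Each bag holds 3 vertices, so the decomposition has width 2, which upper-bounds the treewidth. On the other hand G contains the 3-clique {1, 2, 3}. A clique must lie in a single bag of any decomposition, so no decomposition can have width below 2. Combining the bounds, tw(G) = 2.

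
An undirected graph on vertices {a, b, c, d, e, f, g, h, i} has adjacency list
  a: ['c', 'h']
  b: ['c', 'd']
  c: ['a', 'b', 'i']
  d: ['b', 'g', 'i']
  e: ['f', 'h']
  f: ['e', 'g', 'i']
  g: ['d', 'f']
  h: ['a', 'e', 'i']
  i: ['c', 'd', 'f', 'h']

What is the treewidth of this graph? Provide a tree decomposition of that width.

Treewidth 3.
One optimal decomposition is:
Bags: B1 = {a, e, f, h}  B2 = {a, f, h, i}  B3 = {a, c, f, i}  B4 = {c, f, g, i}  B5 = {c, d, g, i}  B6 = {b, c, d, g}
Tree: B1–B2, B2–B3, B3–B4, B4–B5, B5–B6

Every bag has size at most 4, so the width is 4 − 1 = 3 and tw(G) ≤ 3. For the lower bound: the 4 vertex sets {a,e,h}, {f}, {i}, {b,c,d,g} are disjoint, each induces a connected subgraph, and every pair is joined by at least one edge of G. Contracting each set to a single vertex therefore yields K_{4} as a minor, and since treewidth is minor-monotone, tw(G) ≥ tw(K_{4}) = 3. Therefore the treewidth is 3.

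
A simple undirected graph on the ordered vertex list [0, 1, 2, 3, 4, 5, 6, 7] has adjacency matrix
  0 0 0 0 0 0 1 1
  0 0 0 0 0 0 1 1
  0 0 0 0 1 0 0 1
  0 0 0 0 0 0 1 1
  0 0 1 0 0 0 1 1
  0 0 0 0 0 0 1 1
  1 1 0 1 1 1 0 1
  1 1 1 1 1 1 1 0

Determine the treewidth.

2

A width-2 tree decomposition is:
Bags: B1 = {4, 6, 7}  B2 = {1, 6, 7}  B3 = {5, 6, 7}  B4 = {2, 4, 7}  B5 = {3, 6, 7}  B6 = {0, 6, 7}
Tree: B1–B2, B1–B3, B1–B4, B3–B5, B5–B6
The largest bag has 3 vertices, giving width 2; this decomposition certifies tw(G) ≤ 2. Conversely, {2, 4, 7} is a clique of size 3, and the vertices of any clique must share a bag in every tree decomposition; so some bag has ≥ 3 vertices and tw(G) ≥ 2. Combining the bounds, tw(G) = 2.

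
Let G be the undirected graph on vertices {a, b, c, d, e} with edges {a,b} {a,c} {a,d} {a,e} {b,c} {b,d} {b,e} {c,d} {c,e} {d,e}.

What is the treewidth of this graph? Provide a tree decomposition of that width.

With just one bag of size 5, the width is 5 − 1 = 4, so tw(G) ≤ 4. On the other hand G contains the 5-clique {a, b, c, d, e}. A clique must lie in a single bag of any decomposition, so no decomposition can have width below 4. Therefore the treewidth is 4.

Treewidth 4.
One such decomposition:
Bags: B1 = {a, b, c, d, e}
Tree: (single bag)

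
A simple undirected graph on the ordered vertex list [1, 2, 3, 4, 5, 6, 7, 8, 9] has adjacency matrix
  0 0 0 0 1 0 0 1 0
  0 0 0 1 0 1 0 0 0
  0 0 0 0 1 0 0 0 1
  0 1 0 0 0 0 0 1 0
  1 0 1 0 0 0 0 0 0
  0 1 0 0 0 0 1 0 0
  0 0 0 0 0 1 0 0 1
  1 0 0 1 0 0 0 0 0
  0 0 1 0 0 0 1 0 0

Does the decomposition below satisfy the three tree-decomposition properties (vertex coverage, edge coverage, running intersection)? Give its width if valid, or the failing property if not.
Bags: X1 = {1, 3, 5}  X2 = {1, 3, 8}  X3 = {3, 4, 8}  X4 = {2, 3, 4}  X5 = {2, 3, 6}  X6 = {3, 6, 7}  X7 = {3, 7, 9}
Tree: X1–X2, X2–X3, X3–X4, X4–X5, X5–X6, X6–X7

Yes; width 2.

Checking the three conditions: (i) the bags cover all of {1, 2, 3, 4, 5, 6, 7, 8, 9}; (ii) for each edge, some bag contains both endpoints; (iii) the bags containing any fixed vertex form a subtree. All hold, so the decomposition is valid with width 3 − 1 = 2.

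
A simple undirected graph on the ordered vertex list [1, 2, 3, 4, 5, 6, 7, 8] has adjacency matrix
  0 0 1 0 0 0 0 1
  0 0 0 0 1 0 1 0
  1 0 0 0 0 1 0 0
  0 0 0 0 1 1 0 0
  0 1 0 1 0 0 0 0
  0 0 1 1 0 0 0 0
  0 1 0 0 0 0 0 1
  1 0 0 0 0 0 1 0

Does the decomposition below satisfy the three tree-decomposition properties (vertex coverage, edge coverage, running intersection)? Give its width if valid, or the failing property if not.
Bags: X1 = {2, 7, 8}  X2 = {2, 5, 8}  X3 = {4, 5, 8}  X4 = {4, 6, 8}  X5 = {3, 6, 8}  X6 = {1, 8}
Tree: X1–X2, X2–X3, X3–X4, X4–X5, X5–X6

A tree decomposition must satisfy three properties: every vertex lies in some bag; for every edge, both endpoints lie together in some bag; and for every vertex, the bags containing it form a connected subtree. Here edge (3,1) lies in no bag, so the decomposition is invalid.

No — edge (3,1) lies in no bag.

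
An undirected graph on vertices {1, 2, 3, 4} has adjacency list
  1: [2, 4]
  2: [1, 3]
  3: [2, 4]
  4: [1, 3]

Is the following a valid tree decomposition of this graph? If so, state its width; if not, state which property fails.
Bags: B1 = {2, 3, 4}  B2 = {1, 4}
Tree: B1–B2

A tree decomposition must satisfy three properties: every vertex lies in some bag; for every edge, both endpoints lie together in some bag; and for every vertex, the bags containing it form a connected subtree. Here edge (2,1) lies in no bag, so the decomposition is invalid.

No — edge (2,1) lies in no bag.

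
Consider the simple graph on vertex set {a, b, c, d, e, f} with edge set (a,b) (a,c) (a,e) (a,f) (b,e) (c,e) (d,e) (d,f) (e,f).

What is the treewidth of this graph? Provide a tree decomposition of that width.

Treewidth 2.
One optimal decomposition is:
Bags: B1 = {a, e, f}  B2 = {a, b, e}  B3 = {d, e, f}  B4 = {a, c, e}
Tree: B1–B2, B1–B3, B1–B4

The largest bag has 3 vertices, giving width 2; this decomposition certifies tw(G) ≤ 2. Conversely, {d, e, f} is a clique of size 3, and the vertices of any clique must share a bag in every tree decomposition; so some bag has ≥ 3 vertices and tw(G) ≥ 2. Hence tw(G) = 2 exactly.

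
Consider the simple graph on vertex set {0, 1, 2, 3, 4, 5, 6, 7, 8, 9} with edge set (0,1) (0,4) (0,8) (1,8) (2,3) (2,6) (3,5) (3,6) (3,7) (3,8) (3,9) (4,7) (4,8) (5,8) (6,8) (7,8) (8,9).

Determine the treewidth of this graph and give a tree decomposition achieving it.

Every bag has size at most 3, so the width is 3 − 1 = 2 and tw(G) ≤ 2. On the other hand G contains the 3-clique {0, 1, 8}. A clique must lie in a single bag of any decomposition, so no decomposition can have width below 2. Combining the bounds, tw(G) = 2.

Treewidth 2.
One optimal decomposition is:
Bags: B1 = {0, 1, 8}  B2 = {0, 4, 8}  B3 = {4, 7, 8}  B4 = {3, 7, 8}  B5 = {3, 5, 8}  B6 = {3, 8, 9}  B7 = {3, 6, 8}  B8 = {2, 3, 6}
Tree: B1–B2, B2–B3, B3–B4, B4–B5, B4–B6, B4–B7, B7–B8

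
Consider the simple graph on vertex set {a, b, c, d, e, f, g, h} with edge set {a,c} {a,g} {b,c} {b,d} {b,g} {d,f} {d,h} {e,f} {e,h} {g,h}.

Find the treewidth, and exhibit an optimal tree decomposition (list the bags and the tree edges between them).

Treewidth 2.
One such decomposition:
Bags: B1 = {e, f, h}  B2 = {d, f, h}  B3 = {d, g, h}  B4 = {b, d, g}  B5 = {a, b, g}  B6 = {a, b, c}
Tree: B1–B2, B2–B3, B3–B4, B4–B5, B5–B6

The largest bag has 3 vertices, giving width 2; this decomposition certifies tw(G) ≤ 2. The edges e–f–d–h–e form a cycle, so G is not a tree and its treewidth is at least 2. Hence tw(G) = 2 exactly.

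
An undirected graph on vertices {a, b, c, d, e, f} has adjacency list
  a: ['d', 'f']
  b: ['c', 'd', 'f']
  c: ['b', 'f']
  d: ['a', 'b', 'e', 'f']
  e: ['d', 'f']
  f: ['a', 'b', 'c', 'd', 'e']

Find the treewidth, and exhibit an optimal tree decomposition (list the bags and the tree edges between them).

Treewidth 2.
One optimal decomposition is:
Bags: B1 = {a, d, f}  B2 = {d, e, f}  B3 = {b, d, f}  B4 = {b, c, f}
Tree: B1–B2, B1–B3, B3–B4

Each bag holds 3 vertices, so the decomposition has width 2, which upper-bounds the treewidth. On the other hand G contains the 3-clique {d, e, f}. A clique must lie in a single bag of any decomposition, so no decomposition can have width below 2. Hence tw(G) = 2 exactly.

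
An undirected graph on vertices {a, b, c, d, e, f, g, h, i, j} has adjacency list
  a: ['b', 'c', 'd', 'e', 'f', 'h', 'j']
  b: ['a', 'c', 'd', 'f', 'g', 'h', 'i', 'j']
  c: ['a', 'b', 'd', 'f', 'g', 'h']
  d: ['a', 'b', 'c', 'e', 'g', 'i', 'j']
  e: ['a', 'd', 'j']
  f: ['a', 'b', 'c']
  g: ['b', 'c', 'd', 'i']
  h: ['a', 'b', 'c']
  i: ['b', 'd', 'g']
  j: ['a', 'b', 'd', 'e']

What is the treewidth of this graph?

A width-3 tree decomposition is:
Bags: B1 = {a, b, c, d}  B2 = {b, c, d, g}  B3 = {a, b, d, j}  B4 = {a, b, c, h}  B5 = {a, b, c, f}  B6 = {a, d, e, j}  B7 = {b, d, g, i}
Tree: B1–B2, B1–B3, B1–B4, B1–B5, B3–B6, B2–B7
Each bag holds 4 vertices, so the decomposition has width 3, which upper-bounds the treewidth. Conversely, {a, d, e, j} is a clique of size 4, and the vertices of any clique must share a bag in every tree decomposition; so some bag has ≥ 4 vertices and tw(G) ≥ 3. The upper and lower bounds meet at 3, so that is the treewidth.

3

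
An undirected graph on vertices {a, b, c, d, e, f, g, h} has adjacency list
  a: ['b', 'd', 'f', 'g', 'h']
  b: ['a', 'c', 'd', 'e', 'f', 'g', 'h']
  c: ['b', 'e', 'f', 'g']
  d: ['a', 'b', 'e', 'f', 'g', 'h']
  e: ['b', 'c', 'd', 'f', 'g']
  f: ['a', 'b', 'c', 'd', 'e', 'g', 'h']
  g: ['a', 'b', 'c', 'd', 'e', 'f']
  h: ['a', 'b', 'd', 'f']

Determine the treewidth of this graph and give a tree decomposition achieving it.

Each bag holds 5 vertices, so the decomposition has width 4, which upper-bounds the treewidth. Conversely, {b, d, e, f, g} is a clique of size 5, and the vertices of any clique must share a bag in every tree decomposition; so some bag has ≥ 5 vertices and tw(G) ≥ 4. Therefore the treewidth is 4.

Treewidth 4.
One such decomposition:
Bags: B1 = {a, b, d, f, g}  B2 = {a, b, d, f, h}  B3 = {b, d, e, f, g}  B4 = {b, c, e, f, g}
Tree: B1–B2, B1–B3, B3–B4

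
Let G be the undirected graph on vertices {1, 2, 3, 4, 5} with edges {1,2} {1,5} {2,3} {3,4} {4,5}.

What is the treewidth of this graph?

2

A width-2 tree decomposition is:
Bags: B1 = {3, 4, 5}  B2 = {1, 3, 5}  B3 = {1, 2, 3}
Tree: B1–B2, B2–B3
Each bag holds 3 vertices, so the decomposition has width 2, which upper-bounds the treewidth. The edges 3–4–5–1–2–3 form a cycle, so G is not a tree and its treewidth is at least 2. Therefore the treewidth is 2.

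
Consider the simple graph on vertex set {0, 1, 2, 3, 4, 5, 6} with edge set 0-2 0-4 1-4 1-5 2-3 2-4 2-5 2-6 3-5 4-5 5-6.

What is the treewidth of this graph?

2

A width-2 tree decomposition is:
Bags: B1 = {2, 4, 5}  B2 = {2, 5, 6}  B3 = {1, 4, 5}  B4 = {2, 3, 5}  B5 = {0, 2, 4}
Tree: B1–B2, B1–B3, B2–B4, B1–B5
Each bag holds 3 vertices, so the decomposition has width 2, which upper-bounds the treewidth. Conversely, {1, 4, 5} is a clique of size 3, and the vertices of any clique must share a bag in every tree decomposition; so some bag has ≥ 3 vertices and tw(G) ≥ 2. Combining the bounds, tw(G) = 2.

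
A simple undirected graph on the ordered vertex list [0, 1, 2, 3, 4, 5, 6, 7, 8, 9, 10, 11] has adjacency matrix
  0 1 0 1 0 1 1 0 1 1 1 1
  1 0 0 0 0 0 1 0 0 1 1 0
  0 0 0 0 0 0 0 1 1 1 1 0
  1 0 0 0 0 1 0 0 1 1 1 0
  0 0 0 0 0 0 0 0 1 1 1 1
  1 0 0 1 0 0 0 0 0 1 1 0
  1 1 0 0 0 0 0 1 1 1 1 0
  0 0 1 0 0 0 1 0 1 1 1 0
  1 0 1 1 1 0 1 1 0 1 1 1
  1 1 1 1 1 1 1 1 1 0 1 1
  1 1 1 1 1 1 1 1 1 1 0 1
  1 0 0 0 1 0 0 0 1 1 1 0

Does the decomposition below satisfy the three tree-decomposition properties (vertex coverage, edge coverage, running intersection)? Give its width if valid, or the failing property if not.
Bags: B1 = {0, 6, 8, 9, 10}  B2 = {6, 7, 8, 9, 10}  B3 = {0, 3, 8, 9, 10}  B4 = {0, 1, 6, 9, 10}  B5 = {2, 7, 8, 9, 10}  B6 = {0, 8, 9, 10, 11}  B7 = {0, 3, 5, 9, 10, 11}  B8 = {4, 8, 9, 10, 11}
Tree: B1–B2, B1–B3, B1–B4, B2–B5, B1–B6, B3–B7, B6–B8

A tree decomposition must satisfy three properties: every vertex lies in some bag; for every edge, both endpoints lie together in some bag; and for every vertex, the bags containing it form a connected subtree. Here bags containing vertex 11 are not connected in the tree, so the decomposition is invalid.

No — bags containing vertex 11 are not connected in the tree.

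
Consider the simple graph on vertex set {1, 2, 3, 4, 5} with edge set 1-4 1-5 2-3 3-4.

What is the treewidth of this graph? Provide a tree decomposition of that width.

Every bag has size at most 2, so the width is 2 − 1 = 1 and tw(G) ≤ 1. Any graph with an edge has treewidth ≥ 1, and G has the edge 2–3. The upper and lower bounds meet at 1, so that is the treewidth.

Treewidth 1.
Bags: B1 = {2, 3}  B2 = {3, 4}  B3 = {1, 4}  B4 = {1, 5}
Tree: B1–B2, B2–B3, B3–B4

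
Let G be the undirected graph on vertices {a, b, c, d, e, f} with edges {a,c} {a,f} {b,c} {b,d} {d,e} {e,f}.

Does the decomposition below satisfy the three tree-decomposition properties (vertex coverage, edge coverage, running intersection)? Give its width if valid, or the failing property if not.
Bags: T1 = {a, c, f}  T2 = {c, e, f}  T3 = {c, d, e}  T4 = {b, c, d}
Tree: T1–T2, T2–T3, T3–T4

Vertex coverage: the bags together contain {a, b, c, d, e, f}, the full vertex set. Edge coverage: each edge of G has both endpoints in at least one bag. Running intersection: for every vertex, the bags containing it form a connected subtree. All three properties hold, so this is a valid tree decomposition of width max|bag| − 1 = 2, and hence tw(G) ≤ 2.

Yes; width 2.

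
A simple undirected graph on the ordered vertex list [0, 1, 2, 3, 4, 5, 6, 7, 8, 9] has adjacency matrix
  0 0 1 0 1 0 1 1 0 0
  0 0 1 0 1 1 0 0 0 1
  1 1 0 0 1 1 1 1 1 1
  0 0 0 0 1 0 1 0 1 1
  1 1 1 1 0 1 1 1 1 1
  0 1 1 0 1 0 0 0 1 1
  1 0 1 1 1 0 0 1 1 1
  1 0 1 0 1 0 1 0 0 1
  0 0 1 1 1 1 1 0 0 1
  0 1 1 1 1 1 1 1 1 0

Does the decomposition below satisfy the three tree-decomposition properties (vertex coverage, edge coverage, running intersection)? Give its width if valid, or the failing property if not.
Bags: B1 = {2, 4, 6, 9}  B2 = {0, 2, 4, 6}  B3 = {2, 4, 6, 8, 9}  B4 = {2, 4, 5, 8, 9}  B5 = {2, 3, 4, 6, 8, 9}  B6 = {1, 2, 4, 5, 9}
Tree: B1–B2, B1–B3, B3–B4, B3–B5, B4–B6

No — vertex 7 appears in no bag.

A tree decomposition must satisfy three properties: every vertex lies in some bag; for every edge, both endpoints lie together in some bag; and for every vertex, the bags containing it form a connected subtree. Here vertex 7 appears in no bag, so the decomposition is invalid.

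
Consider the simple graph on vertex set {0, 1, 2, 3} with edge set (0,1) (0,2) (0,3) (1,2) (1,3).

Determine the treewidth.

A width-2 tree decomposition is:
Bags: B1 = {0, 1, 3}  B2 = {0, 1, 2}
Tree: B1–B2
Every bag has size at most 3, so the width is 3 − 1 = 2 and tw(G) ≤ 2. For the lower bound, the 3 vertices {0, 1, 2} are pairwise adjacent, and any tree decomposition puts a clique entirely inside one bag — forcing width ≥ 2. The upper and lower bounds meet at 2, so that is the treewidth.

2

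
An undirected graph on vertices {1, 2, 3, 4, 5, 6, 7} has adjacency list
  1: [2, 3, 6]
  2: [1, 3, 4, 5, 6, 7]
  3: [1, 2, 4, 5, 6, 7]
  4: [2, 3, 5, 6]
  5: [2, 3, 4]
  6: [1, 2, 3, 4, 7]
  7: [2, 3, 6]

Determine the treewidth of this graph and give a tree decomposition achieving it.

Every bag has size at most 4, so the width is 4 − 1 = 3 and tw(G) ≤ 3. Conversely, {2, 3, 4, 5} is a clique of size 4, and the vertices of any clique must share a bag in every tree decomposition; so some bag has ≥ 4 vertices and tw(G) ≥ 3. Hence tw(G) = 3 exactly.

Treewidth 3.
One such decomposition:
Bags: B1 = {2, 3, 4, 6}  B2 = {2, 3, 4, 5}  B3 = {1, 2, 3, 6}  B4 = {2, 3, 6, 7}
Tree: B1–B2, B1–B3, B3–B4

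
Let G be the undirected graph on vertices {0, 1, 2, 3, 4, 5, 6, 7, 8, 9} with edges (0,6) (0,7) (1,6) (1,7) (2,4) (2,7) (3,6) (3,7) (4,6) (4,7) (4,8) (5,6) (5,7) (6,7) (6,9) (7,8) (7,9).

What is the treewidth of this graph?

2

A width-2 tree decomposition is:
Bags: B1 = {4, 6, 7}  B2 = {0, 6, 7}  B3 = {3, 6, 7}  B4 = {2, 4, 7}  B5 = {1, 6, 7}  B6 = {5, 6, 7}  B7 = {6, 7, 9}  B8 = {4, 7, 8}
Tree: B1–B2, B2–B3, B1–B4, B2–B5, B3–B6, B1–B7, B4–B8
Every bag has size at most 3, so the width is 3 − 1 = 2 and tw(G) ≤ 2. For the lower bound, the 3 vertices {4, 7, 8} are pairwise adjacent, and any tree decomposition puts a clique entirely inside one bag — forcing width ≥ 2. Therefore the treewidth is 2.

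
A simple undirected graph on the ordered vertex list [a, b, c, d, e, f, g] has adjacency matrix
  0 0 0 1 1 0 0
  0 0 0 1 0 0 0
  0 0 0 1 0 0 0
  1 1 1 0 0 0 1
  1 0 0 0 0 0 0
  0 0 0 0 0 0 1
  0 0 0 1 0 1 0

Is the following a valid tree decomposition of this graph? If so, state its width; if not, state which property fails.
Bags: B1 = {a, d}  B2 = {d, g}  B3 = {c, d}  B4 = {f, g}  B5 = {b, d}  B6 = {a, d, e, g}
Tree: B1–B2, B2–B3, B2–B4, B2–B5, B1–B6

No — bags containing vertex g are not connected in the tree.

A tree decomposition must satisfy three properties: every vertex lies in some bag; for every edge, both endpoints lie together in some bag; and for every vertex, the bags containing it form a connected subtree. Here bags containing vertex g are not connected in the tree, so the decomposition is invalid.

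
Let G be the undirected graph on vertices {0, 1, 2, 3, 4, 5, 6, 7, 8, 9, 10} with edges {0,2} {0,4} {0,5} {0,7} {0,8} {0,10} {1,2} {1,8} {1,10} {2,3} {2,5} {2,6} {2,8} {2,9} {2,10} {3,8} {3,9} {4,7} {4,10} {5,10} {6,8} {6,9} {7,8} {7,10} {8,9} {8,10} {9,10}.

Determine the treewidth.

3

A width-3 tree decomposition is:
Bags: B1 = {2, 3, 8, 9}  B2 = {2, 6, 8, 9}  B3 = {2, 8, 9, 10}  B4 = {0, 2, 8, 10}  B5 = {0, 2, 5, 10}  B6 = {1, 2, 8, 10}  B7 = {0, 7, 8, 10}  B8 = {0, 4, 7, 10}
Tree: B1–B2, B1–B3, B3–B4, B4–B5, B4–B6, B4–B7, B7–B8
Each bag holds 4 vertices, so the decomposition has width 3, which upper-bounds the treewidth. On the other hand G contains the 4-clique {0, 2, 8, 10}. A clique must lie in a single bag of any decomposition, so no decomposition can have width below 3. The upper and lower bounds meet at 3, so that is the treewidth.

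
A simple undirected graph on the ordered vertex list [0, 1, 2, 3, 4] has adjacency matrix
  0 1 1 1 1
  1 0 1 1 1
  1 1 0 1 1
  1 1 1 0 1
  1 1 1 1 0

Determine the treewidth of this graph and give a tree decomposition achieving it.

Treewidth 4.
One optimal decomposition is:
Bags: B1 = {0, 1, 2, 3, 4}
Tree: (single bag)

With just one bag of size 5, the width is 5 − 1 = 4, so tw(G) ≤ 4. On the other hand G contains the 5-clique {0, 1, 2, 3, 4}. A clique must lie in a single bag of any decomposition, so no decomposition can have width below 4. Combining the bounds, tw(G) = 4.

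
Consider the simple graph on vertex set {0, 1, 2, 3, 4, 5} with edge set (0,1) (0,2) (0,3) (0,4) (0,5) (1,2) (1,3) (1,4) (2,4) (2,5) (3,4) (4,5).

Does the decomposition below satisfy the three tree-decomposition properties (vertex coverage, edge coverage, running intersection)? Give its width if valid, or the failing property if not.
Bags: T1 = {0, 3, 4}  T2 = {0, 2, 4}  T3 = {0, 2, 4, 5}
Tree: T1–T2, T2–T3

A tree decomposition must satisfy three properties: every vertex lies in some bag; for every edge, both endpoints lie together in some bag; and for every vertex, the bags containing it form a connected subtree. Here vertex 1 appears in no bag, so the decomposition is invalid.

No — vertex 1 appears in no bag.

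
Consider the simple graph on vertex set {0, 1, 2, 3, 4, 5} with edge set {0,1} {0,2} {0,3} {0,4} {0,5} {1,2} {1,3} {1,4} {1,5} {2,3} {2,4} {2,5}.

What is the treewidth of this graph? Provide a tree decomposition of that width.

Each bag holds 4 vertices, so the decomposition has width 3, which upper-bounds the treewidth. For the lower bound, the 4 vertices {0, 1, 2, 3} are pairwise adjacent, and any tree decomposition puts a clique entirely inside one bag — forcing width ≥ 3. Therefore the treewidth is 3.

Treewidth 3.
Bags: B1 = {0, 1, 2, 4}  B2 = {0, 1, 2, 5}  B3 = {0, 1, 2, 3}
Tree: B1–B2, B1–B3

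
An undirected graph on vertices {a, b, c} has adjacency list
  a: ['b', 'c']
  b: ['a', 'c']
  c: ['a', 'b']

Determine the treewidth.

A width-2 tree decomposition is:
Bags: B1 = {a, b, c}
Tree: (single bag)
A single bag containing all 3 vertices is trivially a valid decomposition of width 2. For the lower bound, the 3 vertices {a, b, c} are pairwise adjacent, and any tree decomposition puts a clique entirely inside one bag — forcing width ≥ 2. The upper and lower bounds meet at 2, so that is the treewidth.

2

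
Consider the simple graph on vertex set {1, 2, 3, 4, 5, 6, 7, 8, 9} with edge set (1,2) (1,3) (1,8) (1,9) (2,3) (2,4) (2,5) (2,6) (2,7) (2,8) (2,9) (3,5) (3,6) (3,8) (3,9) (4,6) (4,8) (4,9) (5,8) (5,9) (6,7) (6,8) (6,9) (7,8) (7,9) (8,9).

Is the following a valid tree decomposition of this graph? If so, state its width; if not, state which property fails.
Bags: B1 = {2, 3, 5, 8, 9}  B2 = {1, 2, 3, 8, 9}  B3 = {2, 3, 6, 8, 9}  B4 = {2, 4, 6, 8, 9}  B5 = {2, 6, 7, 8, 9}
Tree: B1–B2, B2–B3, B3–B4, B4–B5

Yes; width 4.

Every vertex of G appears in some bag (union = {1, 2, 3, 4, 5, 6, 7, 8, 9}); every edge is covered by a bag; and for each vertex v the set of bags containing v is connected in the bag tree. The decomposition is therefore valid. The largest bag has 5 vertices, so the width is 4.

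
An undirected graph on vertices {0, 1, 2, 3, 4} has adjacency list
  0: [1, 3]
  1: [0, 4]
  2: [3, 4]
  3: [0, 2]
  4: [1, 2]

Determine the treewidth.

2

A width-2 tree decomposition is:
Bags: B1 = {0, 2, 3}  B2 = {0, 1, 2}  B3 = {1, 2, 4}
Tree: B1–B2, B2–B3
Every bag has size at most 3, so the width is 3 − 1 = 2 and tw(G) ≤ 2. For the lower bound, G contains the cycle 2–3–0–1–4–2, so G is not a forest; only forests have treewidth ≤ 1, hence tw(G) ≥ 2. The upper and lower bounds meet at 2, so that is the treewidth.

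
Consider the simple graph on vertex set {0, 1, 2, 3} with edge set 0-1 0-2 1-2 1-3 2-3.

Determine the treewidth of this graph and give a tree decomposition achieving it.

Each bag holds 3 vertices, so the decomposition has width 2, which upper-bounds the treewidth. For the lower bound, the 3 vertices {0, 1, 2} are pairwise adjacent, and any tree decomposition puts a clique entirely inside one bag — forcing width ≥ 2. Hence tw(G) = 2 exactly.

Treewidth 2.
Bags: B1 = {0, 1, 2}  B2 = {1, 2, 3}
Tree: B1–B2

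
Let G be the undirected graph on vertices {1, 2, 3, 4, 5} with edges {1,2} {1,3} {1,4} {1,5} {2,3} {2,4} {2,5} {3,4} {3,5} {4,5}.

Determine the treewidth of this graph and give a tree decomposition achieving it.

A single bag containing all 5 vertices is trivially a valid decomposition of width 4. On the other hand G contains the 5-clique {1, 2, 3, 4, 5}. A clique must lie in a single bag of any decomposition, so no decomposition can have width below 4. Hence tw(G) = 4 exactly.

Treewidth 4.
Bags: B1 = {1, 2, 3, 4, 5}
Tree: (single bag)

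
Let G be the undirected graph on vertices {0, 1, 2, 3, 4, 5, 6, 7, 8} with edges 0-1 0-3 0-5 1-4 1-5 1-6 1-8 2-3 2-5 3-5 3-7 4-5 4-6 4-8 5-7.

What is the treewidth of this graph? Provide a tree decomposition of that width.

Treewidth 2.
One optimal decomposition is:
Bags: B1 = {0, 3, 5}  B2 = {0, 1, 5}  B3 = {2, 3, 5}  B4 = {1, 4, 5}  B5 = {3, 5, 7}  B6 = {1, 4, 6}  B7 = {1, 4, 8}
Tree: B1–B2, B1–B3, B2–B4, B1–B5, B4–B6, B4–B7

Every bag has size at most 3, so the width is 3 − 1 = 2 and tw(G) ≤ 2. On the other hand G contains the 3-clique {1, 4, 8}. A clique must lie in a single bag of any decomposition, so no decomposition can have width below 2. Therefore the treewidth is 2.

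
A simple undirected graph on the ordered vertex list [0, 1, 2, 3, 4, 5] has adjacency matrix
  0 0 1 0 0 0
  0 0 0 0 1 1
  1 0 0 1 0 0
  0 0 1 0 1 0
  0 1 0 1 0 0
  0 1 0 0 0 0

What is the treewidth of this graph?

1

A width-1 tree decomposition is:
Bags: B1 = {0, 2}  B2 = {2, 3}  B3 = {3, 4}  B4 = {1, 4}  B5 = {1, 5}
Tree: B1–B2, B2–B3, B3–B4, B4–B5
Each bag holds 2 vertices, so the decomposition has width 1, which upper-bounds the treewidth. Any graph with an edge has treewidth ≥ 1, and G has the edge 0–2. Therefore the treewidth is 1.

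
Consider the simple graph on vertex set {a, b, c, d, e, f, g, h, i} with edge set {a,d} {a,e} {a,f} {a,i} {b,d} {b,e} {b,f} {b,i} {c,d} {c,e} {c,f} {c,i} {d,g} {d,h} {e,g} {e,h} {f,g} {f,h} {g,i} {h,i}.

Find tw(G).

A width-4 tree decomposition is:
Bags: B1 = {c, d, e, f, i}  B2 = {d, e, f, h, i}  B3 = {d, e, f, g, i}  B4 = {b, d, e, f, i}  B5 = {a, d, e, f, i}
Tree: B1–B2, B2–B3, B3–B4, B4–B5
Every bag has size at most 5, so the width is 5 − 1 = 4 and tw(G) ≤ 4. For the lower bound: the 5 vertex sets {c,i}, {f,h}, {e,g}, {d}, {b} are disjoint, each induces a connected subgraph, and every pair is joined by at least one edge of G. Contracting each set to a single vertex therefore yields K_{5} as a minor, and since treewidth is minor-monotone, tw(G) ≥ tw(K_{5}) = 4. Combining the bounds, tw(G) = 4.

4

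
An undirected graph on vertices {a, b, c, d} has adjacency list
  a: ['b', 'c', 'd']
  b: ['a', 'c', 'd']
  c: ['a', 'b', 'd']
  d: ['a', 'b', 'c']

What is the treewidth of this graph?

A width-3 tree decomposition is:
Bags: B1 = {a, b, c, d}
Tree: (single bag)
A single bag containing all 4 vertices is trivially a valid decomposition of width 3. For the lower bound, the 4 vertices {a, b, c, d} are pairwise adjacent, and any tree decomposition puts a clique entirely inside one bag — forcing width ≥ 3. Therefore the treewidth is 3.

3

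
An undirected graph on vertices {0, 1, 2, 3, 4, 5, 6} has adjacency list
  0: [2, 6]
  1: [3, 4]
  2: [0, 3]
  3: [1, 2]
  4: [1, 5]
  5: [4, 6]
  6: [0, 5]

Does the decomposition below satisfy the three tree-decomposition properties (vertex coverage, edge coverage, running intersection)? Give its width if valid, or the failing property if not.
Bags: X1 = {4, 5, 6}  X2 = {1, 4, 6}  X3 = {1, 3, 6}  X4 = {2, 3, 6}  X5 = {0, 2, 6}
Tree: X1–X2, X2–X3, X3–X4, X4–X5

Yes; width 2.

Checking the three conditions: (i) the bags cover all of {0, 1, 2, 3, 4, 5, 6}; (ii) for each edge, some bag contains both endpoints; (iii) the bags containing any fixed vertex form a subtree. All hold, so the decomposition is valid with width 3 − 1 = 2.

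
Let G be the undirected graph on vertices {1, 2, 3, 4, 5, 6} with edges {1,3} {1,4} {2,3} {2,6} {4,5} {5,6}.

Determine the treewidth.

2

A width-2 tree decomposition is:
Bags: B1 = {2, 3, 6}  B2 = {3, 5, 6}  B3 = {3, 4, 5}  B4 = {1, 3, 4}
Tree: B1–B2, B2–B3, B3–B4
Each bag holds 3 vertices, so the decomposition has width 2, which upper-bounds the treewidth. The edges 3–2–6–5–4–1–3 form a cycle, so G is not a tree and its treewidth is at least 2. The upper and lower bounds meet at 2, so that is the treewidth.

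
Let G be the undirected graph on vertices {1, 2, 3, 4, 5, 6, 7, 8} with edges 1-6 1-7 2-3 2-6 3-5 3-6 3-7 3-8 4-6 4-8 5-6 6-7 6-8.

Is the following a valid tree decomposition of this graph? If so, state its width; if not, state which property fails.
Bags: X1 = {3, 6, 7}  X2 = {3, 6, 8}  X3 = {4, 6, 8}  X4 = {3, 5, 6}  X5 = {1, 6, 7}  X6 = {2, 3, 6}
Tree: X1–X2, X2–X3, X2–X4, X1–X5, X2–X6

Yes; width 2.

Checking the three conditions: (i) the bags cover all of {1, 2, 3, 4, 5, 6, 7, 8}; (ii) for each edge, some bag contains both endpoints; (iii) the bags containing any fixed vertex form a subtree. All hold, so the decomposition is valid with width 3 − 1 = 2.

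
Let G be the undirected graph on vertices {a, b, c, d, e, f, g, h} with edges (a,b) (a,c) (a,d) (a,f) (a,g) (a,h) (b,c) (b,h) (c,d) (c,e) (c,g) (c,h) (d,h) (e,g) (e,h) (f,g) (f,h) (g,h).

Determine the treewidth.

3

A width-3 tree decomposition is:
Bags: B1 = {a, b, c, h}  B2 = {a, c, g, h}  B3 = {c, e, g, h}  B4 = {a, f, g, h}  B5 = {a, c, d, h}
Tree: B1–B2, B2–B3, B2–B4, B1–B5
Each bag holds 4 vertices, so the decomposition has width 3, which upper-bounds the treewidth. For the lower bound, the 4 vertices {c, e, g, h} are pairwise adjacent, and any tree decomposition puts a clique entirely inside one bag — forcing width ≥ 3. Combining the bounds, tw(G) = 3.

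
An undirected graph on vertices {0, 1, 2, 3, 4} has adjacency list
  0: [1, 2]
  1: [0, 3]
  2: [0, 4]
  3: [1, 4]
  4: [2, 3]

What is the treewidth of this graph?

2

A width-2 tree decomposition is:
Bags: B1 = {0, 1, 2}  B2 = {1, 2, 4}  B3 = {1, 3, 4}
Tree: B1–B2, B2–B3
Every bag has size at most 3, so the width is 3 − 1 = 2 and tw(G) ≤ 2. Since 1–0–2–4–3–1 is a cycle in G, G is not acyclic. Forests are exactly the graphs of treewidth ≤ 1, so tw(G) ≥ 2. Combining the bounds, tw(G) = 2.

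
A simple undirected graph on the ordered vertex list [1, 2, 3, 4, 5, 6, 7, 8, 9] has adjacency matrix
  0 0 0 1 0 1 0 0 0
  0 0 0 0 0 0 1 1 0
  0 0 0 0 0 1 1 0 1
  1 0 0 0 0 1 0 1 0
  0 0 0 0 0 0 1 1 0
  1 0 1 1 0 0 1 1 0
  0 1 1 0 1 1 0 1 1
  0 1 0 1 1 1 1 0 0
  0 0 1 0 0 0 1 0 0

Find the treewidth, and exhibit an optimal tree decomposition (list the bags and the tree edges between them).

Treewidth 2.
Bags: B1 = {6, 7, 8}  B2 = {3, 6, 7}  B3 = {5, 7, 8}  B4 = {2, 7, 8}  B5 = {4, 6, 8}  B6 = {3, 7, 9}  B7 = {1, 4, 6}
Tree: B1–B2, B1–B3, B3–B4, B1–B5, B2–B6, B5–B7

Every bag has size at most 3, so the width is 3 − 1 = 2 and tw(G) ≤ 2. Conversely, {1, 4, 6} is a clique of size 3, and the vertices of any clique must share a bag in every tree decomposition; so some bag has ≥ 3 vertices and tw(G) ≥ 2. Therefore the treewidth is 2.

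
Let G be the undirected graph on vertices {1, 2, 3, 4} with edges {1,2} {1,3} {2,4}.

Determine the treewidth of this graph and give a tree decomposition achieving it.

Treewidth 1.
Bags: B1 = {1, 3}  B2 = {1, 2}  B3 = {2, 4}
Tree: B1–B2, B2–B3

The largest bag has 2 vertices, giving width 1; this decomposition certifies tw(G) ≤ 1. Since G has at least one edge (e.g. 1–3), it is not an edgeless graph, so tw(G) ≥ 1. The upper and lower bounds meet at 1, so that is the treewidth.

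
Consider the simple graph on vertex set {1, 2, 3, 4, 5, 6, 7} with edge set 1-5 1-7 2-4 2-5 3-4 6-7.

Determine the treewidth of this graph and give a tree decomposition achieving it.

Each bag holds 2 vertices, so the decomposition has width 1, which upper-bounds the treewidth. Since G has at least one edge (e.g. 3–4), it is not an edgeless graph, so tw(G) ≥ 1. Therefore the treewidth is 1.

Treewidth 1.
One optimal decomposition is:
Bags: B1 = {3, 4}  B2 = {2, 4}  B3 = {2, 5}  B4 = {1, 5}  B5 = {1, 7}  B6 = {6, 7}
Tree: B1–B2, B2–B3, B3–B4, B4–B5, B5–B6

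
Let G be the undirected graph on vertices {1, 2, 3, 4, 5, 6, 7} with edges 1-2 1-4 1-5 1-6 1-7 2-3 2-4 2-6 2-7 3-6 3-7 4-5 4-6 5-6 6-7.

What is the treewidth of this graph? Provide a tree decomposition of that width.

Treewidth 3.
Bags: B1 = {2, 3, 6, 7}  B2 = {1, 2, 6, 7}  B3 = {1, 2, 4, 6}  B4 = {1, 4, 5, 6}
Tree: B1–B2, B2–B3, B3–B4

Each bag holds 4 vertices, so the decomposition has width 3, which upper-bounds the treewidth. On the other hand G contains the 4-clique {1, 2, 4, 6}. A clique must lie in a single bag of any decomposition, so no decomposition can have width below 3. Therefore the treewidth is 3.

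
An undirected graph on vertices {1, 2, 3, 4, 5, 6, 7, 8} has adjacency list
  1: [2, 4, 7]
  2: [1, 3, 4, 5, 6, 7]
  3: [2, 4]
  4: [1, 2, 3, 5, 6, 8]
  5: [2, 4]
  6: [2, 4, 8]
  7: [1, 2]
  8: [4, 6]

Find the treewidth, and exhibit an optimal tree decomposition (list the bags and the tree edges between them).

Every bag has size at most 3, so the width is 3 − 1 = 2 and tw(G) ≤ 2. Conversely, {4, 6, 8} is a clique of size 3, and the vertices of any clique must share a bag in every tree decomposition; so some bag has ≥ 3 vertices and tw(G) ≥ 2. Therefore the treewidth is 2.

Treewidth 2.
One optimal decomposition is:
Bags: B1 = {1, 2, 4}  B2 = {2, 4, 6}  B3 = {2, 3, 4}  B4 = {1, 2, 7}  B5 = {4, 6, 8}  B6 = {2, 4, 5}
Tree: B1–B2, B2–B3, B1–B4, B2–B5, B3–B6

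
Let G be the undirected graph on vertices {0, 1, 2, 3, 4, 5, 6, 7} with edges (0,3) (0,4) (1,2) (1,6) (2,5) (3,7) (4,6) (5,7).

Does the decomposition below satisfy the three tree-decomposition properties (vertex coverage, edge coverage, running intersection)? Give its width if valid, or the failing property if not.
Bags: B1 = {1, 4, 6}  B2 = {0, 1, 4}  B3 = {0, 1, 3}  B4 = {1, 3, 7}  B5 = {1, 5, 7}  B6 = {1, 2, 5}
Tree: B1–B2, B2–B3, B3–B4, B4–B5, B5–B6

Checking the three conditions: (i) the bags cover all of {0, 1, 2, 3, 4, 5, 6, 7}; (ii) for each edge, some bag contains both endpoints; (iii) the bags containing any fixed vertex form a subtree. All hold, so the decomposition is valid with width 3 − 1 = 2.

Yes; width 2.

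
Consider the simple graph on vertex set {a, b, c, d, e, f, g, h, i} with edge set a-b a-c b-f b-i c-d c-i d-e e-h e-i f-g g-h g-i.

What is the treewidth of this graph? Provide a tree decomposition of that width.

The largest bag has 4 vertices, giving width 3; this decomposition certifies tw(G) ≤ 3. For the lower bound: the 4 vertex sets {d,e,h}, {c}, {i}, {a,b,f,g} are disjoint, each induces a connected subgraph, and every pair is joined by at least one edge of G. Contracting each set to a single vertex therefore yields K_{4} as a minor, and since treewidth is minor-monotone, tw(G) ≥ tw(K_{4}) = 3. The upper and lower bounds meet at 3, so that is the treewidth.

Treewidth 3.
Bags: B1 = {c, d, e, h}  B2 = {c, e, h, i}  B3 = {c, g, h, i}  B4 = {a, c, g, i}  B5 = {a, b, g, i}  B6 = {a, b, f, g}
Tree: B1–B2, B2–B3, B3–B4, B4–B5, B5–B6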